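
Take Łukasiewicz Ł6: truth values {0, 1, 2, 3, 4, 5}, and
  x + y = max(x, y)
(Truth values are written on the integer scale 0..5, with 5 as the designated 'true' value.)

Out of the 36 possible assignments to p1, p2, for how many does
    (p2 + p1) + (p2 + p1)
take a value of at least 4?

value 5: 11 assignments (counts)
value 4: 9 assignments (counts)
value 3: 7 assignments
value 2: 5 assignments
value 1: 3 assignments
value 0: 1 assignment
So 20 of the 36 assignments meet the threshold.

20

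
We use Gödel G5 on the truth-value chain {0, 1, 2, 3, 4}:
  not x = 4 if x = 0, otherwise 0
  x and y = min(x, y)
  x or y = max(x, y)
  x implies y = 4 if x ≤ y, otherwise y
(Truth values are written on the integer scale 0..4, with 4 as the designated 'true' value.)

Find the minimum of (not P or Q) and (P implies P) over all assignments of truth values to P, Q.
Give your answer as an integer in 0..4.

Take P = 1, Q = 0:
not P = not 1 = 0
not P or Q = 0 or 0 = 0
P implies P = 1 implies 1 = 4
(not P or Q) and (P implies P) = 0 and 4 = 0
No assignment yields a value below 0, so this is the minimum.

0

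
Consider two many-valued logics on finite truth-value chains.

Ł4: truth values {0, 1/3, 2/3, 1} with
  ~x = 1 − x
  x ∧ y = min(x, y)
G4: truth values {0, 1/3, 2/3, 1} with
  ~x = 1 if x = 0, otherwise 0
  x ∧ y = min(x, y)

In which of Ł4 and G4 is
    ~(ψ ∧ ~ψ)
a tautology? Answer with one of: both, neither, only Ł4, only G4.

In Ł4: at ψ = 1/3 the value is 2/3 — not a tautology.
In G4: every assignment gives 1 — tautology.

only G4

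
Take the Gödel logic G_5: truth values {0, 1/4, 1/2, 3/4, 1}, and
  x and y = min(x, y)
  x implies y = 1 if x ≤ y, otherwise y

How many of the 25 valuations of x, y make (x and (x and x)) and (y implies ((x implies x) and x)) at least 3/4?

value 1: 5 assignments (counts)
value 3/4: 5 assignments (counts)
value 1/2: 5 assignments
value 1/4: 5 assignments
value 0: 5 assignments
So 10 of the 25 assignments meet the threshold.

10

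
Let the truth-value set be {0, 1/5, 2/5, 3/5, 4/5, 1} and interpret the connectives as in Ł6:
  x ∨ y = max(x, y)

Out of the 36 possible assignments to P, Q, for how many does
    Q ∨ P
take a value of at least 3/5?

27

value 1: 11 assignments (counts)
value 4/5: 9 assignments (counts)
value 3/5: 7 assignments (counts)
value 2/5: 5 assignments
value 1/5: 3 assignments
value 0: 1 assignment
So 27 of the 36 assignments meet the threshold.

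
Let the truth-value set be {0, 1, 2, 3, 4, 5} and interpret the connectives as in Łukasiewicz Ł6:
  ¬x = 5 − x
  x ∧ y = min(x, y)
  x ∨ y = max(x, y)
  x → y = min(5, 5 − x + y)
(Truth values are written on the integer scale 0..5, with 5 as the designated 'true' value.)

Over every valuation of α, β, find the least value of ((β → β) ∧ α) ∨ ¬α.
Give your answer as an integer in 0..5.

Take α = 2, β = 0:
β → β = 0 → 0 = 5
(β → β) ∧ α = 5 ∧ 2 = 2
¬α = ¬2 = 3
((β → β) ∧ α) ∨ ¬α = 2 ∨ 3 = 3
No assignment yields a value below 3, so this is the minimum.

3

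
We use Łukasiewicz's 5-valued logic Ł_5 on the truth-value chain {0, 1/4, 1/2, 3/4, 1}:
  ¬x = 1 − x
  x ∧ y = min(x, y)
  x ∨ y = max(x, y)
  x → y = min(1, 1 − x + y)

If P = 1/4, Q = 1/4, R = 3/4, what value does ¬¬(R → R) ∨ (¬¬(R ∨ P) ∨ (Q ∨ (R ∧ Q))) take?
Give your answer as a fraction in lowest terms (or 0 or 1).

1

R → R = 3/4 → 3/4 = 1
¬(R → R) = ¬1 = 0
¬¬(R → R) = ¬0 = 1
R ∨ P = 3/4 ∨ 1/4 = 3/4
¬(R ∨ P) = ¬3/4 = 1/4
¬¬(R ∨ P) = ¬1/4 = 3/4
R ∧ Q = 3/4 ∧ 1/4 = 1/4
Q ∨ (R ∧ Q) = 1/4 ∨ 1/4 = 1/4
¬¬(R ∨ P) ∨ (Q ∨ (R ∧ Q)) = 3/4 ∨ 1/4 = 3/4
¬¬(R → R) ∨ (¬¬(R ∨ P) ∨ (Q ∨ (R ∧ Q))) = 1 ∨ 3/4 = 1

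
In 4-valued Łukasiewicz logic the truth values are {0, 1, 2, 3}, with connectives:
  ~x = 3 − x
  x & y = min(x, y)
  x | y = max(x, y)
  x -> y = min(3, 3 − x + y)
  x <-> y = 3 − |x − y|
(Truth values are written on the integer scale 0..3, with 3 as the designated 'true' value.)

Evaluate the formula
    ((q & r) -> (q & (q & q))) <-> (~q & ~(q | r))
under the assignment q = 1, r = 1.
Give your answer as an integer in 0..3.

q & r = 1 & 1 = 1
q & q = 1 & 1 = 1
q & (q & q) = 1 & 1 = 1
(q & r) -> (q & (q & q)) = 1 -> 1 = 3
~q = ~1 = 2
q | r = 1 | 1 = 1
~(q | r) = ~1 = 2
~q & ~(q | r) = 2 & 2 = 2
((q & r) -> (q & (q & q))) <-> (~q & ~(q | r)) = 3 <-> 2 = 2

2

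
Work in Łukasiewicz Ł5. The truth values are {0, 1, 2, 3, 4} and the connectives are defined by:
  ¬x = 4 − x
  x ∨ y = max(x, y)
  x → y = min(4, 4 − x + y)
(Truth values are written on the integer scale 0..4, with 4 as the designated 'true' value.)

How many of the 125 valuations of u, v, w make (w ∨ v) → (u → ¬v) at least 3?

103

value 4: 90 assignments (counts)
value 3: 13 assignments (counts)
value 2: 11 assignments
value 1: 6 assignments
value 0: 5 assignments
So 103 of the 125 assignments meet the threshold.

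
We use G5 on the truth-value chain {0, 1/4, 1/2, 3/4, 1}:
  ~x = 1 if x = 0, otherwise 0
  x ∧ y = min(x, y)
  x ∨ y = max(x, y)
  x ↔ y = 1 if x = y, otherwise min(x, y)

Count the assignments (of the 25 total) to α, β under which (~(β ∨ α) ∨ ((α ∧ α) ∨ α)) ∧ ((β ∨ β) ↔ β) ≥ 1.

6

value 1: 6 assignments (counts)
value 3/4: 5 assignments
value 1/2: 5 assignments
value 1/4: 5 assignments
value 0: 4 assignments
So 6 of the 25 assignments meet the threshold.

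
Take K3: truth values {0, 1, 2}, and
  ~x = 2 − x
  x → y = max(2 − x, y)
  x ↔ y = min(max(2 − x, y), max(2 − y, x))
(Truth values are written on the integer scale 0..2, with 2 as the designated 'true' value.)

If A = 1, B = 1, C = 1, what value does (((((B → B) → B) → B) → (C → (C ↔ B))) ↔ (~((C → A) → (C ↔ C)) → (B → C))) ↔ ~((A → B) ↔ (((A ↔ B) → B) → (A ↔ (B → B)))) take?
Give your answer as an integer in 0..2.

B → B = 1 → 1 = 1
(B → B) → B = 1 → 1 = 1
((B → B) → B) → B = 1 → 1 = 1
C ↔ B = 1 ↔ 1 = 1
C → (C ↔ B) = 1 → 1 = 1
(((B → B) → B) → B) → (C → (C ↔ B)) = 1 → 1 = 1
C → A = 1 → 1 = 1
C ↔ C = 1 ↔ 1 = 1
(C → A) → (C ↔ C) = 1 → 1 = 1
~((C → A) → (C ↔ C)) = ~1 = 1
B → C = 1 → 1 = 1
~((C → A) → (C ↔ C)) → (B → C) = 1 → 1 = 1
((((B → B) → B) → B) → (C → (C ↔ B))) ↔ (~((C → A) → (C ↔ C)) → (B → C)) = 1 ↔ 1 = 1
A → B = 1 → 1 = 1
A ↔ B = 1 ↔ 1 = 1
(A ↔ B) → B = 1 → 1 = 1
B → B = 1 → 1 = 1
A ↔ (B → B) = 1 ↔ 1 = 1
((A ↔ B) → B) → (A ↔ (B → B)) = 1 → 1 = 1
(A → B) ↔ (((A ↔ B) → B) → (A ↔ (B → B))) = 1 ↔ 1 = 1
~((A → B) ↔ (((A ↔ B) → B) → (A ↔ (B → B)))) = ~1 = 1
(((((B → B) → B) → B) → (C → (C ↔ B))) ↔ (~((C → A) → (C ↔ C)) → (B → C))) ↔ ~((A → B) ↔ (((A ↔ B) → B) → (A ↔ (B → B)))) = 1 ↔ 1 = 1

1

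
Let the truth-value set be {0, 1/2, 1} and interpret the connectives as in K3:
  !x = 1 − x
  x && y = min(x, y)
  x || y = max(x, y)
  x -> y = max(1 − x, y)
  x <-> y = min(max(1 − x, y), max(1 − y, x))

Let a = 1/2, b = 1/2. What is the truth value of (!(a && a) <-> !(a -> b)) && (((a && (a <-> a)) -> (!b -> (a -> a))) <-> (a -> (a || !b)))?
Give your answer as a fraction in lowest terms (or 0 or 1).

1/2

a && a = 1/2 && 1/2 = 1/2
!(a && a) = !1/2 = 1/2
a -> b = 1/2 -> 1/2 = 1/2
!(a -> b) = !1/2 = 1/2
!(a && a) <-> !(a -> b) = 1/2 <-> 1/2 = 1/2
a <-> a = 1/2 <-> 1/2 = 1/2
a && (a <-> a) = 1/2 && 1/2 = 1/2
!b = !1/2 = 1/2
a -> a = 1/2 -> 1/2 = 1/2
!b -> (a -> a) = 1/2 -> 1/2 = 1/2
(a && (a <-> a)) -> (!b -> (a -> a)) = 1/2 -> 1/2 = 1/2
!b = !1/2 = 1/2
a || !b = 1/2 || 1/2 = 1/2
a -> (a || !b) = 1/2 -> 1/2 = 1/2
((a && (a <-> a)) -> (!b -> (a -> a))) <-> (a -> (a || !b)) = 1/2 <-> 1/2 = 1/2
(!(a && a) <-> !(a -> b)) && (((a && (a <-> a)) -> (!b -> (a -> a))) <-> (a -> (a || !b))) = 1/2 && 1/2 = 1/2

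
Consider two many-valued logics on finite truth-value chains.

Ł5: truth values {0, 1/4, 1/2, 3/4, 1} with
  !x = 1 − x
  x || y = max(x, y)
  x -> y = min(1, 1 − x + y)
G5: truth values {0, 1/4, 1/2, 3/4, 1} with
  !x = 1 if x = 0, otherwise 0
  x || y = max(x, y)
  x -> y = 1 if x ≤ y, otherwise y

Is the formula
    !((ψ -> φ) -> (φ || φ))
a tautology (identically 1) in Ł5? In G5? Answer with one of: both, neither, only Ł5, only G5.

In Ł5: at φ = 0, ψ = 1/4 the value is 3/4 — not a tautology.
In G5: at φ = 0, ψ = 1/4 the value is 0 — not a tautology.

neither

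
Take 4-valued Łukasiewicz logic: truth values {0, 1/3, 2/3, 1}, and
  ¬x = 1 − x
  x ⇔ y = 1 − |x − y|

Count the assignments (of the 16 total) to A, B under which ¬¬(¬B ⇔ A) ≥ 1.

4

A = 0, B = 0 ↦ 0  <
A = 0, B = 1/3 ↦ 1/3  <
A = 0, B = 2/3 ↦ 2/3  <
A = 0, B = 1 ↦ 1  ≥
A = 1/3, B = 0 ↦ 1/3  <
A = 1/3, B = 1/3 ↦ 2/3  <
A = 1/3, B = 2/3 ↦ 1  ≥
A = 1/3, B = 1 ↦ 2/3  <
A = 2/3, B = 0 ↦ 2/3  <
A = 2/3, B = 1/3 ↦ 1  ≥
A = 2/3, B = 2/3 ↦ 2/3  <
A = 2/3, B = 1 ↦ 1/3  <
A = 1, B = 0 ↦ 1  ≥
A = 1, B = 1/3 ↦ 2/3  <
A = 1, B = 2/3 ↦ 1/3  <
A = 1, B = 1 ↦ 0  <
So 4 of the 16 assignments meet the threshold.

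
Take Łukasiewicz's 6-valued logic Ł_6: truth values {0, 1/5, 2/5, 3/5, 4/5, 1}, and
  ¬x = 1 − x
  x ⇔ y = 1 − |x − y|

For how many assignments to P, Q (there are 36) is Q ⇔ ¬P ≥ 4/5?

16

value 1: 6 assignments (counts)
value 4/5: 10 assignments (counts)
value 3/5: 8 assignments
value 2/5: 6 assignments
value 1/5: 4 assignments
value 0: 2 assignments
So 16 of the 36 assignments meet the threshold.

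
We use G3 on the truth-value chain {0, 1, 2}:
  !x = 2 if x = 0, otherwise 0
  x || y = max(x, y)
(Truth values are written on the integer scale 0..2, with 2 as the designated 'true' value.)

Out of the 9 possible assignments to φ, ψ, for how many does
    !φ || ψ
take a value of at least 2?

5

φ = 0, ψ = 0 ↦ 2  ≥
φ = 0, ψ = 1 ↦ 2  ≥
φ = 0, ψ = 2 ↦ 2  ≥
φ = 1, ψ = 0 ↦ 0  <
φ = 1, ψ = 1 ↦ 1  <
φ = 1, ψ = 2 ↦ 2  ≥
φ = 2, ψ = 0 ↦ 0  <
φ = 2, ψ = 1 ↦ 1  <
φ = 2, ψ = 2 ↦ 2  ≥
So 5 of the 9 assignments meet the threshold.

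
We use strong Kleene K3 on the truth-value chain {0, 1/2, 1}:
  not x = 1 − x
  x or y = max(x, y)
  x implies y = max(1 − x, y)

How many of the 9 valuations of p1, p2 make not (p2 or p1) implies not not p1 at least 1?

p1 = 0, p2 = 0 ↦ 0  <
p1 = 0, p2 = 1/2 ↦ 1/2  <
p1 = 0, p2 = 1 ↦ 1  ≥
p1 = 1/2, p2 = 0 ↦ 1/2  <
p1 = 1/2, p2 = 1/2 ↦ 1/2  <
p1 = 1/2, p2 = 1 ↦ 1  ≥
p1 = 1, p2 = 0 ↦ 1  ≥
p1 = 1, p2 = 1/2 ↦ 1  ≥
p1 = 1, p2 = 1 ↦ 1  ≥
So 5 of the 9 assignments meet the threshold.

5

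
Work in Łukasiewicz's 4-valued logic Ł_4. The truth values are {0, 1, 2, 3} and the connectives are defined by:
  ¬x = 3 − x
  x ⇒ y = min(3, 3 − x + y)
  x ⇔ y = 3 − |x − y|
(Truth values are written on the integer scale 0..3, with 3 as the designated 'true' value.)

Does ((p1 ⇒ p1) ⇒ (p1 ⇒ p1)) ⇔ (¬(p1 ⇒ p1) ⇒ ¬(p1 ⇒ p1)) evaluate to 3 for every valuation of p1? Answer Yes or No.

p1 = 0 ↦ 3
p1 = 1 ↦ 3
p1 = 2 ↦ 3
p1 = 3 ↦ 3
Every assignment gives a value ≥ 3.

Yes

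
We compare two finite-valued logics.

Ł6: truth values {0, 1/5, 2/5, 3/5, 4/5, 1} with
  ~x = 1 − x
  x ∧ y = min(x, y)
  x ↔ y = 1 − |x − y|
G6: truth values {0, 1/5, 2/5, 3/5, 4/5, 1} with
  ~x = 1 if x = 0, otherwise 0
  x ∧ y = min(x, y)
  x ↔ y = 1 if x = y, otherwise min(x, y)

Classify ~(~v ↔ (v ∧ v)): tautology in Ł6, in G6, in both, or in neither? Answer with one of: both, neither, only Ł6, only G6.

In Ł6: at v = 1/5 the value is 3/5 — not a tautology.
In G6: every assignment gives 1 — tautology.

only G6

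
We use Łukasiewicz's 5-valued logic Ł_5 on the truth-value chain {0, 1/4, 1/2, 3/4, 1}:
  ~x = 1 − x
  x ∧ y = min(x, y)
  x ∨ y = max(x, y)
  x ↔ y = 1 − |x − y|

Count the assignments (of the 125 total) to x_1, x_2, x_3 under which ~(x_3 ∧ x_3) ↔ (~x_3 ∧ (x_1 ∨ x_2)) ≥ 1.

value 1: 95 assignments (counts)
value 3/4: 16 assignments
value 1/2: 9 assignments
value 1/4: 4 assignments
value 0: 1 assignment
So 95 of the 125 assignments meet the threshold.

95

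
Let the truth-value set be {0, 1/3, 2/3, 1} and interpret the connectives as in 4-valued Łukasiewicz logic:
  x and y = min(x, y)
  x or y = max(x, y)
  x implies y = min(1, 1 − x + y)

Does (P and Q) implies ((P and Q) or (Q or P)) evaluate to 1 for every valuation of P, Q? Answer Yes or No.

P = 0, Q = 0 ↦ 1
P = 0, Q = 1/3 ↦ 1
P = 0, Q = 2/3 ↦ 1
P = 0, Q = 1 ↦ 1
P = 1/3, Q = 0 ↦ 1
P = 1/3, Q = 1/3 ↦ 1
P = 1/3, Q = 2/3 ↦ 1
P = 1/3, Q = 1 ↦ 1
P = 2/3, Q = 0 ↦ 1
P = 2/3, Q = 1/3 ↦ 1
P = 2/3, Q = 2/3 ↦ 1
P = 2/3, Q = 1 ↦ 1
P = 1, Q = 0 ↦ 1
P = 1, Q = 1/3 ↦ 1
P = 1, Q = 2/3 ↦ 1
P = 1, Q = 1 ↦ 1
Every assignment gives a value ≥ 1.

Yes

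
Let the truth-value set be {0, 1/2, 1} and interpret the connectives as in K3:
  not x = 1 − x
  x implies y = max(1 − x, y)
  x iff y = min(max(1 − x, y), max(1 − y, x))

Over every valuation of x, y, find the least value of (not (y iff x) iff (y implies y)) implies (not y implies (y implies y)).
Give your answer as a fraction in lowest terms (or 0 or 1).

1/2

Take x = 0, y = 1/2:
y iff x = 1/2 iff 0 = 1/2
not (y iff x) = not 1/2 = 1/2
y implies y = 1/2 implies 1/2 = 1/2
not (y iff x) iff (y implies y) = 1/2 iff 1/2 = 1/2
not y = not 1/2 = 1/2
y implies y = 1/2 implies 1/2 = 1/2
not y implies (y implies y) = 1/2 implies 1/2 = 1/2
(not (y iff x) iff (y implies y)) implies (not y implies (y implies y)) = 1/2 implies 1/2 = 1/2
No assignment yields a value below 1/2, so this is the minimum.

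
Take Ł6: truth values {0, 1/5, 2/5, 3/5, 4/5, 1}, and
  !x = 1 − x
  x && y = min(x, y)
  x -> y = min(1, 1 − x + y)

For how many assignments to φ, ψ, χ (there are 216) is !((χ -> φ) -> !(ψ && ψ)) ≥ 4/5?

value 1: 21 assignments (counts)
value 4/5: 26 assignments (counts)
value 3/5: 30 assignments
value 2/5: 33 assignments
value 1/5: 35 assignments
value 0: 71 assignments
So 47 of the 216 assignments meet the threshold.

47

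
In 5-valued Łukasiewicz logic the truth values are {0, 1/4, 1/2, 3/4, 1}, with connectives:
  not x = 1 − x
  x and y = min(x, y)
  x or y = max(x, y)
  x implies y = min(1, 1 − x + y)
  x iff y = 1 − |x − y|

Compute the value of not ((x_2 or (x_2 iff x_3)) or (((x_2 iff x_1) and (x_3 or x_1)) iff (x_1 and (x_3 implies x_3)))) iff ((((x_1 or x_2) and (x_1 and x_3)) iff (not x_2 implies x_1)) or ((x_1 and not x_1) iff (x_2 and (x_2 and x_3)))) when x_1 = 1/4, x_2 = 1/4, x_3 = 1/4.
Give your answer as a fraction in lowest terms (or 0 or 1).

0

x_2 iff x_3 = 1/4 iff 1/4 = 1
x_2 or (x_2 iff x_3) = 1/4 or 1 = 1
x_2 iff x_1 = 1/4 iff 1/4 = 1
x_3 or x_1 = 1/4 or 1/4 = 1/4
(x_2 iff x_1) and (x_3 or x_1) = 1 and 1/4 = 1/4
x_3 implies x_3 = 1/4 implies 1/4 = 1
x_1 and (x_3 implies x_3) = 1/4 and 1 = 1/4
((x_2 iff x_1) and (x_3 or x_1)) iff (x_1 and (x_3 implies x_3)) = 1/4 iff 1/4 = 1
(x_2 or (x_2 iff x_3)) or (((x_2 iff x_1) and (x_3 or x_1)) iff (x_1 and (x_3 implies x_3))) = 1 or 1 = 1
not ((x_2 or (x_2 iff x_3)) or (((x_2 iff x_1) and (x_3 or x_1)) iff (x_1 and (x_3 implies x_3)))) = not 1 = 0
x_1 or x_2 = 1/4 or 1/4 = 1/4
x_1 and x_3 = 1/4 and 1/4 = 1/4
(x_1 or x_2) and (x_1 and x_3) = 1/4 and 1/4 = 1/4
not x_2 = not 1/4 = 3/4
not x_2 implies x_1 = 3/4 implies 1/4 = 1/2
((x_1 or x_2) and (x_1 and x_3)) iff (not x_2 implies x_1) = 1/4 iff 1/2 = 3/4
not x_1 = not 1/4 = 3/4
x_1 and not x_1 = 1/4 and 3/4 = 1/4
x_2 and x_3 = 1/4 and 1/4 = 1/4
x_2 and (x_2 and x_3) = 1/4 and 1/4 = 1/4
(x_1 and not x_1) iff (x_2 and (x_2 and x_3)) = 1/4 iff 1/4 = 1
(((x_1 or x_2) and (x_1 and x_3)) iff (not x_2 implies x_1)) or ((x_1 and not x_1) iff (x_2 and (x_2 and x_3))) = 3/4 or 1 = 1
not ((x_2 or (x_2 iff x_3)) or (((x_2 iff x_1) and (x_3 or x_1)) iff (x_1 and (x_3 implies x_3)))) iff ((((x_1 or x_2) and (x_1 and x_3)) iff (not x_2 implies x_1)) or ((x_1 and not x_1) iff (x_2 and (x_2 and x_3)))) = 0 iff 1 = 0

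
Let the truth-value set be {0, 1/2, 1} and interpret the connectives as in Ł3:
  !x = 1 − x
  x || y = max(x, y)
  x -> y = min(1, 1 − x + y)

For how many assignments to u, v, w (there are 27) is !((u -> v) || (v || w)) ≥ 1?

1

value 1: 1 assignment (counts)
value 1/2: 5 assignments
value 0: 21 assignments
So 1 of the 27 assignments meets the threshold.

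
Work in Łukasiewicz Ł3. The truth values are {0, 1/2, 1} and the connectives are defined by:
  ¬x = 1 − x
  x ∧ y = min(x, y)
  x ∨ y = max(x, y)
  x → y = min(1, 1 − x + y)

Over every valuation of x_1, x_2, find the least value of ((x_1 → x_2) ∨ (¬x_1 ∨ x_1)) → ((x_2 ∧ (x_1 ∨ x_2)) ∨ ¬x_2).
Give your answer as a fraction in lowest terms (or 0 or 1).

1/2

Take x_1 = 0, x_2 = 1/2:
x_1 → x_2 = 0 → 1/2 = 1
¬x_1 = ¬0 = 1
¬x_1 ∨ x_1 = 1 ∨ 0 = 1
(x_1 → x_2) ∨ (¬x_1 ∨ x_1) = 1 ∨ 1 = 1
x_1 ∨ x_2 = 0 ∨ 1/2 = 1/2
x_2 ∧ (x_1 ∨ x_2) = 1/2 ∧ 1/2 = 1/2
¬x_2 = ¬1/2 = 1/2
(x_2 ∧ (x_1 ∨ x_2)) ∨ ¬x_2 = 1/2 ∨ 1/2 = 1/2
((x_1 → x_2) ∨ (¬x_1 ∨ x_1)) → ((x_2 ∧ (x_1 ∨ x_2)) ∨ ¬x_2) = 1 → 1/2 = 1/2
No assignment yields a value below 1/2, so this is the minimum.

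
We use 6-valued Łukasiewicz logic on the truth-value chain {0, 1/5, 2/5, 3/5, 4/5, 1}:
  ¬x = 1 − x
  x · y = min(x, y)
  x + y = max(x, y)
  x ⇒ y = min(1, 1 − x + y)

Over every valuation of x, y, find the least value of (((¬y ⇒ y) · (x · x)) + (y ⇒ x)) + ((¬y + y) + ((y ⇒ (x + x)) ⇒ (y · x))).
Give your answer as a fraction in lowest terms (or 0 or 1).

3/5

Take x = 0, y = 2/5:
¬y = ¬2/5 = 3/5
¬y ⇒ y = 3/5 ⇒ 2/5 = 4/5
x · x = 0 · 0 = 0
(¬y ⇒ y) · (x · x) = 4/5 · 0 = 0
y ⇒ x = 2/5 ⇒ 0 = 3/5
((¬y ⇒ y) · (x · x)) + (y ⇒ x) = 0 + 3/5 = 3/5
¬y = ¬2/5 = 3/5
¬y + y = 3/5 + 2/5 = 3/5
x + x = 0 + 0 = 0
y ⇒ (x + x) = 2/5 ⇒ 0 = 3/5
y · x = 2/5 · 0 = 0
(y ⇒ (x + x)) ⇒ (y · x) = 3/5 ⇒ 0 = 2/5
(¬y + y) + ((y ⇒ (x + x)) ⇒ (y · x)) = 3/5 + 2/5 = 3/5
(((¬y ⇒ y) · (x · x)) + (y ⇒ x)) + ((¬y + y) + ((y ⇒ (x + x)) ⇒ (y · x))) = 3/5 + 3/5 = 3/5
No assignment yields a value below 3/5, so this is the minimum.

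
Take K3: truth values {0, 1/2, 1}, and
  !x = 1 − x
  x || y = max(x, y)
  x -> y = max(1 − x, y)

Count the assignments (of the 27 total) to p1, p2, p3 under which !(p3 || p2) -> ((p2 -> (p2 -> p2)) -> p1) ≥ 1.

value 1: 19 assignments (counts)
value 1/2: 7 assignments
value 0: 1 assignment
So 19 of the 27 assignments meet the threshold.

19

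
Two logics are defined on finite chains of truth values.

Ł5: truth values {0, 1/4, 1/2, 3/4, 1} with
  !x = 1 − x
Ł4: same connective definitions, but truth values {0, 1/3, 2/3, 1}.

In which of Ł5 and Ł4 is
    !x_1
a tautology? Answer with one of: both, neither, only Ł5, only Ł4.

neither

In Ł5: at x_1 = 1/4 the value is 3/4 — not a tautology.
In Ł4: at x_1 = 1/3 the value is 2/3 — not a tautology.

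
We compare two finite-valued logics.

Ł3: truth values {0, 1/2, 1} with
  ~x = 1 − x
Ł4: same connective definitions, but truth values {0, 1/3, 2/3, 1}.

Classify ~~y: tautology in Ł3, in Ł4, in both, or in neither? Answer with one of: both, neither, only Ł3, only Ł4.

In Ł3: at y = 0 the value is 0 — not a tautology.
In Ł4: at y = 0 the value is 0 — not a tautology.

neither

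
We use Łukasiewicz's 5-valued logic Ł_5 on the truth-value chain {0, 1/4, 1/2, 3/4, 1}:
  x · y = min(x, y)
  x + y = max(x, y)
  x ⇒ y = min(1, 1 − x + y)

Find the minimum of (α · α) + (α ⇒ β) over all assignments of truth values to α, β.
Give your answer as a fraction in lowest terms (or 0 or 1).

Take α = 1/2, β = 0:
α · α = 1/2 · 1/2 = 1/2
α ⇒ β = 1/2 ⇒ 0 = 1/2
(α · α) + (α ⇒ β) = 1/2 + 1/2 = 1/2
No assignment yields a value below 1/2, so this is the minimum.

1/2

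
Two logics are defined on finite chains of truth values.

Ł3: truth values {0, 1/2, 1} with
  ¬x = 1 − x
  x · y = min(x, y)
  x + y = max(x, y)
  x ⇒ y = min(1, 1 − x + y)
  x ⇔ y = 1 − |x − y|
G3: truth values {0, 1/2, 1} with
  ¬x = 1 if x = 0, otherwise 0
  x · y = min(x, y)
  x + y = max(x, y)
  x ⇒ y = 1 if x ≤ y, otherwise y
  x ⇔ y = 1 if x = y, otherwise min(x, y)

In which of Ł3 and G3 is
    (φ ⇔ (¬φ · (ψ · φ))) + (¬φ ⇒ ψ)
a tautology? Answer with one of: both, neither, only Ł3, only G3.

In Ł3: at φ = 1/2, ψ = 0 the value is 1/2 — not a tautology.
In G3: every assignment gives 1 — tautology.

only G3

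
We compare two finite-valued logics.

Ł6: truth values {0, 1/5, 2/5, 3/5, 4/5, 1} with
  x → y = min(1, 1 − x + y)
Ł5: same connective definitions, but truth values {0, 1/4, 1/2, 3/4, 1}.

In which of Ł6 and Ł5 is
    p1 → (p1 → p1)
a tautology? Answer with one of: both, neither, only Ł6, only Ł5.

both

In Ł6: every assignment gives 1 — tautology.
In Ł5: every assignment gives 1 — tautology.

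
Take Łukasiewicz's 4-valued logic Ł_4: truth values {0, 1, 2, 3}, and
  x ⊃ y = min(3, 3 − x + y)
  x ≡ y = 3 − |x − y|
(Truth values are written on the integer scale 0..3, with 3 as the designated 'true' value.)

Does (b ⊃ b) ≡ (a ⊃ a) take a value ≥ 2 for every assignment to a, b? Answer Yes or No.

Yes

a = 0, b = 0 ↦ 3
a = 0, b = 1 ↦ 3
a = 0, b = 2 ↦ 3
a = 0, b = 3 ↦ 3
a = 1, b = 0 ↦ 3
a = 1, b = 1 ↦ 3
a = 1, b = 2 ↦ 3
a = 1, b = 3 ↦ 3
a = 2, b = 0 ↦ 3
a = 2, b = 1 ↦ 3
a = 2, b = 2 ↦ 3
a = 2, b = 3 ↦ 3
a = 3, b = 0 ↦ 3
a = 3, b = 1 ↦ 3
a = 3, b = 2 ↦ 3
a = 3, b = 3 ↦ 3
Every assignment gives a value ≥ 2.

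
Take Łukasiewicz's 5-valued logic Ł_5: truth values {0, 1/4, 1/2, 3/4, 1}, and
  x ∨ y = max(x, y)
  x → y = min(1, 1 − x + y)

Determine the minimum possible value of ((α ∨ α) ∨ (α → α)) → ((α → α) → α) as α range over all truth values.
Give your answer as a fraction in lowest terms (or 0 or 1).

0

Take α = 0:
α ∨ α = 0 ∨ 0 = 0
α → α = 0 → 0 = 1
(α ∨ α) ∨ (α → α) = 0 ∨ 1 = 1
α → α = 0 → 0 = 1
(α → α) → α = 1 → 0 = 0
((α ∨ α) ∨ (α → α)) → ((α → α) → α) = 1 → 0 = 0
No assignment yields a value below 0, so this is the minimum.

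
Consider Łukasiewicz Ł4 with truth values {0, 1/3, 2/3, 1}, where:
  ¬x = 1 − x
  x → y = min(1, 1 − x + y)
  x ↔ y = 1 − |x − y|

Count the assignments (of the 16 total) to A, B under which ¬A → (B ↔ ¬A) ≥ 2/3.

A = 0, B = 0 ↦ 0  <
A = 0, B = 1/3 ↦ 1/3  <
A = 0, B = 2/3 ↦ 2/3  ≥
A = 0, B = 1 ↦ 1  ≥
A = 1/3, B = 0 ↦ 2/3  ≥
A = 1/3, B = 1/3 ↦ 1  ≥
A = 1/3, B = 2/3 ↦ 1  ≥
A = 1/3, B = 1 ↦ 1  ≥
A = 2/3, B = 0 ↦ 1  ≥
A = 2/3, B = 1/3 ↦ 1  ≥
A = 2/3, B = 2/3 ↦ 1  ≥
A = 2/3, B = 1 ↦ 1  ≥
A = 1, B = 0 ↦ 1  ≥
A = 1, B = 1/3 ↦ 1  ≥
A = 1, B = 2/3 ↦ 1  ≥
A = 1, B = 1 ↦ 1  ≥
So 14 of the 16 assignments meet the threshold.

14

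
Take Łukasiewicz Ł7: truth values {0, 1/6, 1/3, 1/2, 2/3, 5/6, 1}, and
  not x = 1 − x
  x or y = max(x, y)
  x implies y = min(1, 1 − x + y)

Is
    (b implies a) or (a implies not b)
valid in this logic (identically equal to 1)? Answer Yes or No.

Counterexample: take a = 1/6, b = 1.
b implies a = 1 implies 1/6 = 1/6
not b = not 1 = 0
a implies not b = 1/6 implies 0 = 5/6
(b implies a) or (a implies not b) = 1/6 or 5/6 = 5/6
This gives 5/6 ≠ 1.

No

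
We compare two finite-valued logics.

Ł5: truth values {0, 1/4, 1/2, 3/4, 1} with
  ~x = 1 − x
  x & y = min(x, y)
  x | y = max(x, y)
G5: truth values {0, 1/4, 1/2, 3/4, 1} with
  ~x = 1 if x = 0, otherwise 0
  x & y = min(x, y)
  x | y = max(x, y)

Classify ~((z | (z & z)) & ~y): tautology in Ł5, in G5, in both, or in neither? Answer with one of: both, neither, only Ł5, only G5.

In Ł5: at y = 0, z = 1/4 the value is 3/4 — not a tautology.
In G5: at y = 0, z = 1/4 the value is 0 — not a tautology.

neither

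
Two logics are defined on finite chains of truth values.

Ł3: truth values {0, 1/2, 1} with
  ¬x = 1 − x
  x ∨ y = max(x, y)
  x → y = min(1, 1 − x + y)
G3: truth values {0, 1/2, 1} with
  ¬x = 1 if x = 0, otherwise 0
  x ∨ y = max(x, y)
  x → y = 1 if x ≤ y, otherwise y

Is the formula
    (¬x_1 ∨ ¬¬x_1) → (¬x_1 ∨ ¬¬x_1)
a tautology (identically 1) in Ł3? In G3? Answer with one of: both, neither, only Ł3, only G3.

In Ł3: every assignment gives 1 — tautology.
In G3: every assignment gives 1 — tautology.

both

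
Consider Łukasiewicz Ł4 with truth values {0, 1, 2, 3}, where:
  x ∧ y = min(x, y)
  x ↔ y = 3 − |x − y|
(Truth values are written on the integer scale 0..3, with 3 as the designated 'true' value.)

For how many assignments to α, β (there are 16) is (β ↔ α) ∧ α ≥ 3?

α = 0, β = 0 ↦ 0  <
α = 0, β = 1 ↦ 0  <
α = 0, β = 2 ↦ 0  <
α = 0, β = 3 ↦ 0  <
α = 1, β = 0 ↦ 1  <
α = 1, β = 1 ↦ 1  <
α = 1, β = 2 ↦ 1  <
α = 1, β = 3 ↦ 1  <
α = 2, β = 0 ↦ 1  <
α = 2, β = 1 ↦ 2  <
α = 2, β = 2 ↦ 2  <
α = 2, β = 3 ↦ 2  <
α = 3, β = 0 ↦ 0  <
α = 3, β = 1 ↦ 1  <
α = 3, β = 2 ↦ 2  <
α = 3, β = 3 ↦ 3  ≥
So 1 of the 16 assignments meets the threshold.

1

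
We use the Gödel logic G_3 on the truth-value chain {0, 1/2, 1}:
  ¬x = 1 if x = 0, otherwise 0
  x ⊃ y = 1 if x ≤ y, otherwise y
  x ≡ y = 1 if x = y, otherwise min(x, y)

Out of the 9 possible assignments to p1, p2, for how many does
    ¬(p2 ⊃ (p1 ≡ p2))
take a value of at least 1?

2

p1 = 0, p2 = 0 ↦ 0  <
p1 = 0, p2 = 1/2 ↦ 1  ≥
p1 = 0, p2 = 1 ↦ 1  ≥
p1 = 1/2, p2 = 0 ↦ 0  <
p1 = 1/2, p2 = 1/2 ↦ 0  <
p1 = 1/2, p2 = 1 ↦ 0  <
p1 = 1, p2 = 0 ↦ 0  <
p1 = 1, p2 = 1/2 ↦ 0  <
p1 = 1, p2 = 1 ↦ 0  <
So 2 of the 9 assignments meet the threshold.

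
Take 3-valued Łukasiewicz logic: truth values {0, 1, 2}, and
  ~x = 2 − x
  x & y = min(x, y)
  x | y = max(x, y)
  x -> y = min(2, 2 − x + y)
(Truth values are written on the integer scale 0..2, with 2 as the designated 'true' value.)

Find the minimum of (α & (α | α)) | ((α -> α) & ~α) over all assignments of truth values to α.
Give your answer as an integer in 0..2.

1

Take α = 1:
α | α = 1 | 1 = 1
α & (α | α) = 1 & 1 = 1
α -> α = 1 -> 1 = 2
~α = ~1 = 1
(α -> α) & ~α = 2 & 1 = 1
(α & (α | α)) | ((α -> α) & ~α) = 1 | 1 = 1
No assignment yields a value below 1, so this is the minimum.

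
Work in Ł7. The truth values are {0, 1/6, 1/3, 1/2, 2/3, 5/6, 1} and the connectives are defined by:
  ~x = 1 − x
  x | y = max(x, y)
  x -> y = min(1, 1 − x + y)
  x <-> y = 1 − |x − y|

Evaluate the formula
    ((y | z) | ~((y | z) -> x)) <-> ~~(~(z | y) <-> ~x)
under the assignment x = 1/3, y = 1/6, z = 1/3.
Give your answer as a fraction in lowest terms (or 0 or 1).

y | z = 1/6 | 1/3 = 1/3
y | z = 1/6 | 1/3 = 1/3
(y | z) -> x = 1/3 -> 1/3 = 1
~((y | z) -> x) = ~1 = 0
(y | z) | ~((y | z) -> x) = 1/3 | 0 = 1/3
z | y = 1/3 | 1/6 = 1/3
~(z | y) = ~1/3 = 2/3
~x = ~1/3 = 2/3
~(z | y) <-> ~x = 2/3 <-> 2/3 = 1
~(~(z | y) <-> ~x) = ~1 = 0
~~(~(z | y) <-> ~x) = ~0 = 1
((y | z) | ~((y | z) -> x)) <-> ~~(~(z | y) <-> ~x) = 1/3 <-> 1 = 1/3

1/3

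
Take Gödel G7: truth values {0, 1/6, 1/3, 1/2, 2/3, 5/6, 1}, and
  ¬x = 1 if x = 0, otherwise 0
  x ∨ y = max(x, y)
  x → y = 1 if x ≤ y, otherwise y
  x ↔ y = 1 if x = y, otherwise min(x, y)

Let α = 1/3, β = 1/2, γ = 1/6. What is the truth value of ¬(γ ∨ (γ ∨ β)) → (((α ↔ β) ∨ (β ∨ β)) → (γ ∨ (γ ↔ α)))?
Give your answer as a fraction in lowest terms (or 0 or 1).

1

γ ∨ β = 1/6 ∨ 1/2 = 1/2
γ ∨ (γ ∨ β) = 1/6 ∨ 1/2 = 1/2
¬(γ ∨ (γ ∨ β)) = ¬1/2 = 0
α ↔ β = 1/3 ↔ 1/2 = 1/3
β ∨ β = 1/2 ∨ 1/2 = 1/2
(α ↔ β) ∨ (β ∨ β) = 1/3 ∨ 1/2 = 1/2
γ ↔ α = 1/6 ↔ 1/3 = 1/6
γ ∨ (γ ↔ α) = 1/6 ∨ 1/6 = 1/6
((α ↔ β) ∨ (β ∨ β)) → (γ ∨ (γ ↔ α)) = 1/2 → 1/6 = 1/6
¬(γ ∨ (γ ∨ β)) → (((α ↔ β) ∨ (β ∨ β)) → (γ ∨ (γ ↔ α))) = 0 → 1/6 = 1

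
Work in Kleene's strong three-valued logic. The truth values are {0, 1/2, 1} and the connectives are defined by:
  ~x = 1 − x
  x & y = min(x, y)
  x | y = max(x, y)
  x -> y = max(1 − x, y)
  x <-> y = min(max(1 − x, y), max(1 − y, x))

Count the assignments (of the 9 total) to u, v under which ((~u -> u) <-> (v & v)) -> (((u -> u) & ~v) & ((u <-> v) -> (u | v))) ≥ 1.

u = 0, v = 0 ↦ 0  <
u = 0, v = 1/2 ↦ 1/2  <
u = 0, v = 1 ↦ 1  ≥
u = 1/2, v = 0 ↦ 1/2  <
u = 1/2, v = 1/2 ↦ 1/2  <
u = 1/2, v = 1 ↦ 1/2  <
u = 1, v = 0 ↦ 1  ≥
u = 1, v = 1/2 ↦ 1/2  <
u = 1, v = 1 ↦ 0  <
So 2 of the 9 assignments meet the threshold.

2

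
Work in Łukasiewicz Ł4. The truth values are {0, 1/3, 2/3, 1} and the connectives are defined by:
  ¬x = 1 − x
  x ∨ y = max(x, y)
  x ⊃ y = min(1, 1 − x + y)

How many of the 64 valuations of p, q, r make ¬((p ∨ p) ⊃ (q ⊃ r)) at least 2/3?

4

value 1: 1 assignment (counts)
value 2/3: 3 assignments (counts)
value 1/3: 6 assignments
value 0: 54 assignments
So 4 of the 64 assignments meet the threshold.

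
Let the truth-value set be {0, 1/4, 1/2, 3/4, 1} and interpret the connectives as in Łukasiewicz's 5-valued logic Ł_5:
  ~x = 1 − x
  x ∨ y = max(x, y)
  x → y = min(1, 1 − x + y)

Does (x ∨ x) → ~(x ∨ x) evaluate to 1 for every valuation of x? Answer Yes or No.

No

Counterexample: take x = 3/4.
x ∨ x = 3/4 ∨ 3/4 = 3/4
x ∨ x = 3/4 ∨ 3/4 = 3/4
~(x ∨ x) = ~3/4 = 1/4
(x ∨ x) → ~(x ∨ x) = 3/4 → 1/4 = 1/2
This gives 1/2 ≠ 1.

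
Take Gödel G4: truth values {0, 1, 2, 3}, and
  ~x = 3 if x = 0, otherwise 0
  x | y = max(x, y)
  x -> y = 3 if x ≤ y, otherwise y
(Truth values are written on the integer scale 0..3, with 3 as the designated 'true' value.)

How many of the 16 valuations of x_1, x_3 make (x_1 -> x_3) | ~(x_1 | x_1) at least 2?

11

x_1 = 0, x_3 = 0 ↦ 3  ≥
x_1 = 0, x_3 = 1 ↦ 3  ≥
x_1 = 0, x_3 = 2 ↦ 3  ≥
x_1 = 0, x_3 = 3 ↦ 3  ≥
x_1 = 1, x_3 = 0 ↦ 0  <
x_1 = 1, x_3 = 1 ↦ 3  ≥
x_1 = 1, x_3 = 2 ↦ 3  ≥
x_1 = 1, x_3 = 3 ↦ 3  ≥
x_1 = 2, x_3 = 0 ↦ 0  <
x_1 = 2, x_3 = 1 ↦ 1  <
x_1 = 2, x_3 = 2 ↦ 3  ≥
x_1 = 2, x_3 = 3 ↦ 3  ≥
x_1 = 3, x_3 = 0 ↦ 0  <
x_1 = 3, x_3 = 1 ↦ 1  <
x_1 = 3, x_3 = 2 ↦ 2  ≥
x_1 = 3, x_3 = 3 ↦ 3  ≥
So 11 of the 16 assignments meet the threshold.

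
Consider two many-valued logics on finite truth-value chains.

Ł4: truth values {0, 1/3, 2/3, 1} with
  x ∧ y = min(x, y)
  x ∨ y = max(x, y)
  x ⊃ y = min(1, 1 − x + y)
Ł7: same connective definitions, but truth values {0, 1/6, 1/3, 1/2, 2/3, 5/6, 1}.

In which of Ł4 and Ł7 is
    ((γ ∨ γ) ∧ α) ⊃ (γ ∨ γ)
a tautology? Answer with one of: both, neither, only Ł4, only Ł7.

both

In Ł4: every assignment gives 1 — tautology.
In Ł7: every assignment gives 1 — tautology.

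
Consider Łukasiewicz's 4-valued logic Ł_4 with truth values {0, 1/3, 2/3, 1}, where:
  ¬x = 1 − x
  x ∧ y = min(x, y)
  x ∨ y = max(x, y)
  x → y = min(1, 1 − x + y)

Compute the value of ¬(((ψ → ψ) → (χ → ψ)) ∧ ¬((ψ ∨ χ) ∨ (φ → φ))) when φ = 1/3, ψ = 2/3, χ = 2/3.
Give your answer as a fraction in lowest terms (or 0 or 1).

1

ψ → ψ = 2/3 → 2/3 = 1
χ → ψ = 2/3 → 2/3 = 1
(ψ → ψ) → (χ → ψ) = 1 → 1 = 1
ψ ∨ χ = 2/3 ∨ 2/3 = 2/3
φ → φ = 1/3 → 1/3 = 1
(ψ ∨ χ) ∨ (φ → φ) = 2/3 ∨ 1 = 1
¬((ψ ∨ χ) ∨ (φ → φ)) = ¬1 = 0
((ψ → ψ) → (χ → ψ)) ∧ ¬((ψ ∨ χ) ∨ (φ → φ)) = 1 ∧ 0 = 0
¬(((ψ → ψ) → (χ → ψ)) ∧ ¬((ψ ∨ χ) ∨ (φ → φ))) = ¬0 = 1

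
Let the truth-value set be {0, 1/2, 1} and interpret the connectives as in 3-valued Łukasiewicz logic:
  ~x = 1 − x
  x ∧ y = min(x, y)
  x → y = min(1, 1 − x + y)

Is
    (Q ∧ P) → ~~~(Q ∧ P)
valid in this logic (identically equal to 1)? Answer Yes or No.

Counterexample: take P = 1, Q = 1.
Q ∧ P = 1 ∧ 1 = 1
Q ∧ P = 1 ∧ 1 = 1
~(Q ∧ P) = ~1 = 0
~~(Q ∧ P) = ~0 = 1
~~~(Q ∧ P) = ~1 = 0
(Q ∧ P) → ~~~(Q ∧ P) = 1 → 0 = 0
This gives 0 ≠ 1.

No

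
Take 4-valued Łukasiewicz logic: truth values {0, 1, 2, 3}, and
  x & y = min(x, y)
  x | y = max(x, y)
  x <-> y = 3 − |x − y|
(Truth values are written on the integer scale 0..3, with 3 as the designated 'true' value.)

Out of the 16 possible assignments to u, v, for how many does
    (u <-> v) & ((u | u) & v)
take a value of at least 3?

u = 0, v = 0 ↦ 0  <
u = 0, v = 1 ↦ 0  <
u = 0, v = 2 ↦ 0  <
u = 0, v = 3 ↦ 0  <
u = 1, v = 0 ↦ 0  <
u = 1, v = 1 ↦ 1  <
u = 1, v = 2 ↦ 1  <
u = 1, v = 3 ↦ 1  <
u = 2, v = 0 ↦ 0  <
u = 2, v = 1 ↦ 1  <
u = 2, v = 2 ↦ 2  <
u = 2, v = 3 ↦ 2  <
u = 3, v = 0 ↦ 0  <
u = 3, v = 1 ↦ 1  <
u = 3, v = 2 ↦ 2  <
u = 3, v = 3 ↦ 3  ≥
So 1 of the 16 assignments meets the threshold.

1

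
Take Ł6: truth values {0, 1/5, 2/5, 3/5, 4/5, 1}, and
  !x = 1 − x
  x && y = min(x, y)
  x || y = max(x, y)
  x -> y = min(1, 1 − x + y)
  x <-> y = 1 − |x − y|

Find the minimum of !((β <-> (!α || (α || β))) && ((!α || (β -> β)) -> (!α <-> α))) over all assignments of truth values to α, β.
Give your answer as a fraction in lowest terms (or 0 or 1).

1/5

Take α = 2/5, β = 2/5:
!α = !2/5 = 3/5
α || β = 2/5 || 2/5 = 2/5
!α || (α || β) = 3/5 || 2/5 = 3/5
β <-> (!α || (α || β)) = 2/5 <-> 3/5 = 4/5
!α = !2/5 = 3/5
β -> β = 2/5 -> 2/5 = 1
!α || (β -> β) = 3/5 || 1 = 1
!α = !2/5 = 3/5
!α <-> α = 3/5 <-> 2/5 = 4/5
(!α || (β -> β)) -> (!α <-> α) = 1 -> 4/5 = 4/5
(β <-> (!α || (α || β))) && ((!α || (β -> β)) -> (!α <-> α)) = 4/5 && 4/5 = 4/5
!((β <-> (!α || (α || β))) && ((!α || (β -> β)) -> (!α <-> α))) = !4/5 = 1/5
No assignment yields a value below 1/5, so this is the minimum.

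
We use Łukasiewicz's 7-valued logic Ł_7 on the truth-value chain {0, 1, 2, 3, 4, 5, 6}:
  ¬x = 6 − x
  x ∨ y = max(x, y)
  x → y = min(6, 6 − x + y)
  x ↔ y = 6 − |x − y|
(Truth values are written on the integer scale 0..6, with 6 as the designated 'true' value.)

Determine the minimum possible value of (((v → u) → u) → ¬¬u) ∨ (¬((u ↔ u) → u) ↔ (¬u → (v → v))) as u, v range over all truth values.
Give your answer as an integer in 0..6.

Take u = 3, v = 6:
v → u = 6 → 3 = 3
(v → u) → u = 3 → 3 = 6
¬u = ¬3 = 3
¬¬u = ¬3 = 3
((v → u) → u) → ¬¬u = 6 → 3 = 3
u ↔ u = 3 ↔ 3 = 6
(u ↔ u) → u = 6 → 3 = 3
¬((u ↔ u) → u) = ¬3 = 3
¬u = ¬3 = 3
v → v = 6 → 6 = 6
¬u → (v → v) = 3 → 6 = 6
¬((u ↔ u) → u) ↔ (¬u → (v → v)) = 3 ↔ 6 = 3
(((v → u) → u) → ¬¬u) ∨ (¬((u ↔ u) → u) ↔ (¬u → (v → v))) = 3 ∨ 3 = 3
No assignment yields a value below 3, so this is the minimum.

3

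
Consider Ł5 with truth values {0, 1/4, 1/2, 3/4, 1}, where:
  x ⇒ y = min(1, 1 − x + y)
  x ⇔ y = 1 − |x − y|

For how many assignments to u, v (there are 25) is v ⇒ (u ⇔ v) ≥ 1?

19

value 1: 19 assignments (counts)
value 3/4: 2 assignments
value 1/2: 2 assignments
value 1/4: 1 assignment
value 0: 1 assignment
So 19 of the 25 assignments meet the threshold.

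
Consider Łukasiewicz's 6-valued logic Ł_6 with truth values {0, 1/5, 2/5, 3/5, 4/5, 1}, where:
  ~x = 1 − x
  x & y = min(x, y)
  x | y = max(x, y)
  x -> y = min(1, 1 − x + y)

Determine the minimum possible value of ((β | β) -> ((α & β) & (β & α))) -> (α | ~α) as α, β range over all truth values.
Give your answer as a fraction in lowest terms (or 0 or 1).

3/5

Take α = 2/5, β = 0:
β | β = 0 | 0 = 0
α & β = 2/5 & 0 = 0
β & α = 0 & 2/5 = 0
(α & β) & (β & α) = 0 & 0 = 0
(β | β) -> ((α & β) & (β & α)) = 0 -> 0 = 1
~α = ~2/5 = 3/5
α | ~α = 2/5 | 3/5 = 3/5
((β | β) -> ((α & β) & (β & α))) -> (α | ~α) = 1 -> 3/5 = 3/5
No assignment yields a value below 3/5, so this is the minimum.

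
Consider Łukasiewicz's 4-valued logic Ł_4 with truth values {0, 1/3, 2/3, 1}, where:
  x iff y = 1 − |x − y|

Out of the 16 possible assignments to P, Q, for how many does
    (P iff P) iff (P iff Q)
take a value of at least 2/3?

P = 0, Q = 0 ↦ 1  ≥
P = 0, Q = 1/3 ↦ 2/3  ≥
P = 0, Q = 2/3 ↦ 1/3  <
P = 0, Q = 1 ↦ 0  <
P = 1/3, Q = 0 ↦ 2/3  ≥
P = 1/3, Q = 1/3 ↦ 1  ≥
P = 1/3, Q = 2/3 ↦ 2/3  ≥
P = 1/3, Q = 1 ↦ 1/3  <
P = 2/3, Q = 0 ↦ 1/3  <
P = 2/3, Q = 1/3 ↦ 2/3  ≥
P = 2/3, Q = 2/3 ↦ 1  ≥
P = 2/3, Q = 1 ↦ 2/3  ≥
P = 1, Q = 0 ↦ 0  <
P = 1, Q = 1/3 ↦ 1/3  <
P = 1, Q = 2/3 ↦ 2/3  ≥
P = 1, Q = 1 ↦ 1  ≥
So 10 of the 16 assignments meet the threshold.

10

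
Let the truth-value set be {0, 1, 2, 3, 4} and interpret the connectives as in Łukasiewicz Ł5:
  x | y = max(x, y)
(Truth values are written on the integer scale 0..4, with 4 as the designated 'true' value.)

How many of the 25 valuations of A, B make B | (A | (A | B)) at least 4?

9

value 4: 9 assignments (counts)
value 3: 7 assignments
value 2: 5 assignments
value 1: 3 assignments
value 0: 1 assignment
So 9 of the 25 assignments meet the threshold.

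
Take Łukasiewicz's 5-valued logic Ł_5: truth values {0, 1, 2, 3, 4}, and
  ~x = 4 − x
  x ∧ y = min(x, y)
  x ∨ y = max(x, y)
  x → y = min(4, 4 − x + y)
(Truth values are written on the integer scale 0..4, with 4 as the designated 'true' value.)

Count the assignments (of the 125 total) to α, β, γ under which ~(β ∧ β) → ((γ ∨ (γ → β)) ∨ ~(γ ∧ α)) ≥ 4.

113

value 4: 113 assignments (counts)
value 3: 9 assignments
value 2: 3 assignments
So 113 of the 125 assignments meet the threshold.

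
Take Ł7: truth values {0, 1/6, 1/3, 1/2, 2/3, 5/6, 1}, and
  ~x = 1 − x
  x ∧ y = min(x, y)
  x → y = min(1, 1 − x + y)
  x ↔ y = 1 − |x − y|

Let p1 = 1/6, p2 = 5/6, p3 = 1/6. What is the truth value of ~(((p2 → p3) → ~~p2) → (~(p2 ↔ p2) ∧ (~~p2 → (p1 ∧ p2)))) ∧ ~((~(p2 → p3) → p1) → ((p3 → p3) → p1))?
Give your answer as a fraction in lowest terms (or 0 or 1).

1/3

p2 → p3 = 5/6 → 1/6 = 1/3
~p2 = ~5/6 = 1/6
~~p2 = ~1/6 = 5/6
(p2 → p3) → ~~p2 = 1/3 → 5/6 = 1
p2 ↔ p2 = 5/6 ↔ 5/6 = 1
~(p2 ↔ p2) = ~1 = 0
~p2 = ~5/6 = 1/6
~~p2 = ~1/6 = 5/6
p1 ∧ p2 = 1/6 ∧ 5/6 = 1/6
~~p2 → (p1 ∧ p2) = 5/6 → 1/6 = 1/3
~(p2 ↔ p2) ∧ (~~p2 → (p1 ∧ p2)) = 0 ∧ 1/3 = 0
((p2 → p3) → ~~p2) → (~(p2 ↔ p2) ∧ (~~p2 → (p1 ∧ p2))) = 1 → 0 = 0
~(((p2 → p3) → ~~p2) → (~(p2 ↔ p2) ∧ (~~p2 → (p1 ∧ p2)))) = ~0 = 1
p2 → p3 = 5/6 → 1/6 = 1/3
~(p2 → p3) = ~1/3 = 2/3
~(p2 → p3) → p1 = 2/3 → 1/6 = 1/2
p3 → p3 = 1/6 → 1/6 = 1
(p3 → p3) → p1 = 1 → 1/6 = 1/6
(~(p2 → p3) → p1) → ((p3 → p3) → p1) = 1/2 → 1/6 = 2/3
~((~(p2 → p3) → p1) → ((p3 → p3) → p1)) = ~2/3 = 1/3
~(((p2 → p3) → ~~p2) → (~(p2 ↔ p2) ∧ (~~p2 → (p1 ∧ p2)))) ∧ ~((~(p2 → p3) → p1) → ((p3 → p3) → p1)) = 1 ∧ 1/3 = 1/3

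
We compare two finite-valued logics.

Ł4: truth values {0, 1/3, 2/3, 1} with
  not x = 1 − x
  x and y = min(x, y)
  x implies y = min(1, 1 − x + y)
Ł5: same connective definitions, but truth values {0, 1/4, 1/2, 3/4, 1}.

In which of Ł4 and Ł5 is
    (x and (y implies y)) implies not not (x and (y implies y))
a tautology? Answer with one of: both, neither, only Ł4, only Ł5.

In Ł4: every assignment gives 1 — tautology.
In Ł5: every assignment gives 1 — tautology.

both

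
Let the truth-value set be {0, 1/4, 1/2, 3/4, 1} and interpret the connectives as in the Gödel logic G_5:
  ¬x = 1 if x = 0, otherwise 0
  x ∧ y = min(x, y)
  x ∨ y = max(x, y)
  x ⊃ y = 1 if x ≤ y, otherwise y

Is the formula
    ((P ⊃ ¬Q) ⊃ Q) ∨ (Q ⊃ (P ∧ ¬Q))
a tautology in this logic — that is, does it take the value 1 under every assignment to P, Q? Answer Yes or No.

No

Counterexample: take P = 0, Q = 1/4.
¬Q = ¬1/4 = 0
P ⊃ ¬Q = 0 ⊃ 0 = 1
(P ⊃ ¬Q) ⊃ Q = 1 ⊃ 1/4 = 1/4
¬Q = ¬1/4 = 0
P ∧ ¬Q = 0 ∧ 0 = 0
Q ⊃ (P ∧ ¬Q) = 1/4 ⊃ 0 = 0
((P ⊃ ¬Q) ⊃ Q) ∨ (Q ⊃ (P ∧ ¬Q)) = 1/4 ∨ 0 = 1/4
This gives 1/4 ≠ 1.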